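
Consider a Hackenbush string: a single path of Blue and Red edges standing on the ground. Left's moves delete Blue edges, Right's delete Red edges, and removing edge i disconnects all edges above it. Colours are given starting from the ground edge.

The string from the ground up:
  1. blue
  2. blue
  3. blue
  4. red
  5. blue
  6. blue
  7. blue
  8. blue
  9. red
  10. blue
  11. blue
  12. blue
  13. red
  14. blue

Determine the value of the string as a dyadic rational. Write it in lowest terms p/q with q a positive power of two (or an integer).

step 1: add blue to get b; options L={ 0 } R={ (no moves) } = 1
step 2: add blue to get bb; options L={ 0; 1 } R={ (no moves) } = 2
step 3: add blue to get bbb; options L={ 0; 1; 2 } R={ (no moves) } = 3
step 4: add red to get bbbr; options L={ 0; 1; 2 } R={ 3 } = 5/2
step 5: add blue to get bbbrb; options L={ 0; 1; 2; 5/2 } R={ 3 } = 11/4
step 6: add blue to get bbbrbb; options L={ 0; 1; 2; 5/2; 11/4 } R={ 3 } = 23/8
step 7: add blue to get bbbrbbb; options L={ 0; 1; 2; 5/2; 11/4; 23/8 } R={ 3 } = 47/16
step 8: add blue to get bbbrbbbb; options L={ 0; 1; 2; 5/2; 11/4; 23/8; 47/16 } R={ 3 } = 95/32
step 9: add red to get bbbrbbbbr; options L={ 0; 1; 2; 5/2; 11/4; 23/8; 47/16 } R={ 95/32; 3 } = 189/64
step 10: add blue to get bbbrbbbbrb; options L={ 0; 1; 2; 5/2; 11/4; 23/8; 47/16; 189/64 } R={ 95/32; 3 } = 379/128
step 11: add blue to get bbbrbbbbrbb; options L={ 0; 1; 2; 5/2; 11/4; 23/8; 47/16; 189/64; 379/128 } R={ 95/32; 3 } = 759/256
step 12: add blue to get bbbrbbbbrbbb; options L={ 0; 1; 2; 5/2; 11/4; 23/8; 47/16; 189/64; 379/128; 759/256 } R={ 95/32; 3 } = 1519/512
step 13: add red to get bbbrbbbbrbbbr; options L={ 0; 1; 2; 5/2; 11/4; 23/8; 47/16; 189/64; 379/128; 759/256 } R={ 1519/512; 95/32; 3 } = 3037/1024
step 14: add blue to get bbbrbbbbrbbbrb; options L={ 0; 1; 2; 5/2; 11/4; 23/8; 47/16; 189/64; 379/128; 759/256; 3037/1024 } R={ 1519/512; 95/32; 3 } = 6075/2048

6075/2048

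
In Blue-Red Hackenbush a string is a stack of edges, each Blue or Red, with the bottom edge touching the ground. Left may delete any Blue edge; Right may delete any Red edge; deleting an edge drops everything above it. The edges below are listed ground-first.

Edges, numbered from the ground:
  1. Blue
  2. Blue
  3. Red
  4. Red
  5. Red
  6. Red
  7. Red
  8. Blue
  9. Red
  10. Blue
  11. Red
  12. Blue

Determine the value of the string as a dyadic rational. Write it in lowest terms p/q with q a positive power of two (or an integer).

Build G(s[:k]) for k = 1..12, string s = Blue Blue Red Red Red Red Red Blue Red Blue Red Blue.
B: Left { 0 }, Right { ∅ } ⇒ simplest 1
BB: Left { 0 1 }, Right { ∅ } ⇒ simplest 2
BBR: Left { 0 1 }, Right { 2 } ⇒ simplest 3/2
BBRR: Left { 0 1 }, Right { 3/2 2 } ⇒ simplest 5/4
BBRRR: Left { 0 1 }, Right { 5/4 3/2 2 } ⇒ simplest 9/8
BBRRRR: Left { 0 1 }, Right { 9/8 5/4 3/2 2 } ⇒ simplest 17/16
BBRRRRR: Left { 0 1 }, Right { 17/16 9/8 5/4 3/2 2 } ⇒ simplest 33/32
BBRRRRRB: Left { 0 1 33/32 }, Right { 17/16 9/8 5/4 3/2 2 } ⇒ simplest 67/64
BBRRRRRBR: Left { 0 1 33/32 }, Right { 67/64 17/16 9/8 5/4 3/2 2 } ⇒ simplest 133/128
BBRRRRRBRB: Left { 0 1 33/32 133/128 }, Right { 67/64 17/16 9/8 5/4 3/2 2 } ⇒ simplest 267/256
BBRRRRRBRBR: Left { 0 1 33/32 133/128 }, Right { 267/256 67/64 17/16 9/8 5/4 3/2 2 } ⇒ simplest 533/512
BBRRRRRBRBRB: Left { 0 1 33/32 133/128 533/512 }, Right { 267/256 67/64 17/16 9/8 5/4 3/2 2 } ⇒ simplest 1067/1024

1067/1024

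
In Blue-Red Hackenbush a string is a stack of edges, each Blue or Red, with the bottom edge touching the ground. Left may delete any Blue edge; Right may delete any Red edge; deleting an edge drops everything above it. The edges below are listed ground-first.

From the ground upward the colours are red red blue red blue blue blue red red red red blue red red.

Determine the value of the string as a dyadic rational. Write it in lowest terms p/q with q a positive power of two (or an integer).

-6391/4096

Build val(s[:k]) for k = 1..14, string s = red red blue red blue blue blue red red red red blue red red.
val_1 [r]  L=[∅]  R=[0]  => -1
val_2 [rr]  L=[∅]  R=[-1 0]  => -2
val_3 [rrb]  L=[-2]  R=[-1 0]  => -3/2
val_4 [rrbr]  L=[-2]  R=[-3/2 -1 0]  => -7/4
val_5 [rrbrb]  L=[-2 -7/4]  R=[-3/2 -1 0]  => -13/8
val_6 [rrbrbb]  L=[-2 -7/4 -13/8]  R=[-3/2 -1 0]  => -25/16
val_7 [rrbrbbb]  L=[-2 -7/4 -13/8 -25/16]  R=[-3/2 -1 0]  => -49/32
val_8 [rrbrbbbr]  L=[-2 -7/4 -13/8 -25/16]  R=[-49/32 -3/2 -1 0]  => -99/64
val_9 [rrbrbbbrr]  L=[-2 -7/4 -13/8 -25/16]  R=[-99/64 -49/32 -3/2 -1 0]  => -199/128
val_10 [rrbrbbbrrr]  L=[-2 -7/4 -13/8 -25/16]  R=[-199/128 -99/64 -49/32 -3/2 -1 0]  => -399/256
val_11 [rrbrbbbrrrr]  L=[-2 -7/4 -13/8 -25/16]  R=[-399/256 -199/128 -99/64 -49/32 -3/2 -1 0]  => -799/512
val_12 [rrbrbbbrrrrb]  L=[-2 -7/4 -13/8 -25/16 -799/512]  R=[-399/256 -199/128 -99/64 -49/32 -3/2 -1 0]  => -1597/1024
val_13 [rrbrbbbrrrrbr]  L=[-2 -7/4 -13/8 -25/16 -799/512]  R=[-1597/1024 -399/256 -199/128 -99/64 -49/32 -3/2 -1 0]  => -3195/2048
val_14 [rrbrbbbrrrrbrr]  L=[-2 -7/4 -13/8 -25/16 -799/512]  R=[-3195/2048 -1597/1024 -399/256 -199/128 -99/64 -49/32 -3/2 -1 0]  => -6391/4096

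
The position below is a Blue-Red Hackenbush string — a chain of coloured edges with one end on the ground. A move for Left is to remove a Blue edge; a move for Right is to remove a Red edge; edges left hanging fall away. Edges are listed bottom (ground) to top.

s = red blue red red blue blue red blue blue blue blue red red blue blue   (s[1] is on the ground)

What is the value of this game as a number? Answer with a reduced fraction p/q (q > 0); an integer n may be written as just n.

r: Left { · }, Right { 0 } → simplest -1
rb: Left { -1 }, Right { 0 } → simplest -1/2
rbr: Left { -1 }, Right { -1/2,0 } → simplest -3/4
rbrr: Left { -1 }, Right { -3/4,-1/2,0 } → simplest -7/8
rbrrb: Left { -1,-7/8 }, Right { -3/4,-1/2,0 } → simplest -13/16
rbrrbb: Left { -1,-7/8,-13/16 }, Right { -3/4,-1/2,0 } → simplest -25/32
rbrrbbr: Left { -1,-7/8,-13/16 }, Right { -25/32,-3/4,-1/2,0 } → simplest -51/64
rbrrbbrb: Left { -1,-7/8,-13/16,-51/64 }, Right { -25/32,-3/4,-1/2,0 } → simplest -101/128
rbrrbbrbb: Left { -1,-7/8,-13/16,-51/64,-101/128 }, Right { -25/32,-3/4,-1/2,0 } → simplest -201/256
rbrrbbrbbb: Left { -1,-7/8,-13/16,-51/64,-101/128,-201/256 }, Right { -25/32,-3/4,-1/2,0 } → simplest -401/512
rbrrbbrbbbb: Left { -1,-7/8,-13/16,-51/64,-101/128,-201/256,-401/512 }, Right { -25/32,-3/4,-1/2,0 } → simplest -801/1024
rbrrbbrbbbbr: Left { -1,-7/8,-13/16,-51/64,-101/128,-201/256,-401/512 }, Right { -801/1024,-25/32,-3/4,-1/2,0 } → simplest -1603/2048
rbrrbbrbbbbrr: Left { -1,-7/8,-13/16,-51/64,-101/128,-201/256,-401/512 }, Right { -1603/2048,-801/1024,-25/32,-3/4,-1/2,0 } → simplest -3207/4096
rbrrbbrbbbbrrb: Left { -1,-7/8,-13/16,-51/64,-101/128,-201/256,-401/512,-3207/4096 }, Right { -1603/2048,-801/1024,-25/32,-3/4,-1/2,0 } → simplest -6413/8192
rbrrbbrbbbbrrbb: Left { -1,-7/8,-13/16,-51/64,-101/128,-201/256,-401/512,-3207/4096,-6413/8192 }, Right { -1603/2048,-801/1024,-25/32,-3/4,-1/2,0 } → simplest -12825/16384

-12825/16384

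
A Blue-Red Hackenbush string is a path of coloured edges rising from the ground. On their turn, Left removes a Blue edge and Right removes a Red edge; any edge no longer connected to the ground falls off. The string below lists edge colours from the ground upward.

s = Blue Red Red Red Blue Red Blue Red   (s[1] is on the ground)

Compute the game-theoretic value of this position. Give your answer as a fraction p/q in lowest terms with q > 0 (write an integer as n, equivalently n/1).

Prefix values for Blue Red Red Red Blue Red Blue Red via {L|R} + simplicity:
edge 1 of 8 (Blue): { 0 | — } ⇒ 1
edge 2 of 8 (Red): { 0 | 1 } ⇒ 1/2
edge 3 of 8 (Red): { 0 | 1/2, 1 } ⇒ 1/4
edge 4 of 8 (Red): { 0 | 1/4, 1/2, 1 } ⇒ 1/8
edge 5 of 8 (Blue): { 0, 1/8 | 1/4, 1/2, 1 } ⇒ 3/16
edge 6 of 8 (Red): { 0, 1/8 | 3/16, 1/4, 1/2, 1 } ⇒ 5/32
edge 7 of 8 (Blue): { 0, 1/8, 5/32 | 3/16, 1/4, 1/2, 1 } ⇒ 11/64
edge 8 of 8 (Red): { 0, 1/8, 5/32 | 11/64, 3/16, 1/4, 1/2, 1 } ⇒ 21/128

21/128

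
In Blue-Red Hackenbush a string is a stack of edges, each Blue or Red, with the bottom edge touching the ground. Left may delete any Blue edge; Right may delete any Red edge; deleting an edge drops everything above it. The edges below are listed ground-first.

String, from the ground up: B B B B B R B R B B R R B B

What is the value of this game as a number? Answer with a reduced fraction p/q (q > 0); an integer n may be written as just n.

2407/512

Prefix values for B B B B B R B R B B R R B B via {L|R} + simplicity:
step 1: add B to get B; options L={ 0 } R={ — } ⇒ 1
step 2: add B to get BB; options L={ 0, 1 } R={ — } ⇒ 2
step 3: add B to get BBB; options L={ 0, 1, 2 } R={ — } ⇒ 3
step 4: add B to get BBBB; options L={ 0, 1, 2, 3 } R={ — } ⇒ 4
step 5: add B to get BBBBB; options L={ 0, 1, 2, 3, 4 } R={ — } ⇒ 5
step 6: add R to get BBBBBR; options L={ 0, 1, 2, 3, 4 } R={ 5 } ⇒ 9/2
step 7: add B to get BBBBBRB; options L={ 0, 1, 2, 3, 4, 9/2 } R={ 5 } ⇒ 19/4
step 8: add R to get BBBBBRBR; options L={ 0, 1, 2, 3, 4, 9/2 } R={ 19/4, 5 } ⇒ 37/8
step 9: add B to get BBBBBRBRB; options L={ 0, 1, 2, 3, 4, 9/2, 37/8 } R={ 19/4, 5 } ⇒ 75/16
step 10: add B to get BBBBBRBRBB; options L={ 0, 1, 2, 3, 4, 9/2, 37/8, 75/16 } R={ 19/4, 5 } ⇒ 151/32
step 11: add R to get BBBBBRBRBBR; options L={ 0, 1, 2, 3, 4, 9/2, 37/8, 75/16 } R={ 151/32, 19/4, 5 } ⇒ 301/64
step 12: add R to get BBBBBRBRBBRR; options L={ 0, 1, 2, 3, 4, 9/2, 37/8, 75/16 } R={ 301/64, 151/32, 19/4, 5 } ⇒ 601/128
step 13: add B to get BBBBBRBRBBRRB; options L={ 0, 1, 2, 3, 4, 9/2, 37/8, 75/16, 601/128 } R={ 301/64, 151/32, 19/4, 5 } ⇒ 1203/256
step 14: add B to get BBBBBRBRBBRRBB; options L={ 0, 1, 2, 3, 4, 9/2, 37/8, 75/16, 601/128, 1203/256 } R={ 301/64, 151/32, 19/4, 5 } ⇒ 2407/512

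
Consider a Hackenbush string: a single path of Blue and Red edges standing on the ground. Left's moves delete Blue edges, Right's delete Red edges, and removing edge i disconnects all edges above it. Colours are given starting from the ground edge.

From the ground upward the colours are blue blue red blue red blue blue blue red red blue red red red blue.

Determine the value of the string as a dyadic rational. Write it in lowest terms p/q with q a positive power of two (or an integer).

14115/8192

1 of 15 · b · max L 0 · min R +∞ — 1
2 of 15 · bb · max L 1 · min R +∞ — 2
3 of 15 · bbr · max L 1 · min R 2 — 3/2
4 of 15 · bbrb · max L 3/2 · min R 2 — 7/4
5 of 15 · bbrbr · max L 3/2 · min R 7/4 — 13/8
6 of 15 · bbrbrb · max L 13/8 · min R 7/4 — 27/16
7 of 15 · bbrbrbb · max L 27/16 · min R 7/4 — 55/32
8 of 15 · bbrbrbbb · max L 55/32 · min R 7/4 — 111/64
9 of 15 · bbrbrbbbr · max L 55/32 · min R 111/64 — 221/128
10 of 15 · bbrbrbbbrr · max L 55/32 · min R 221/128 — 441/256
11 of 15 · bbrbrbbbrrb · max L 441/256 · min R 221/128 — 883/512
12 of 15 · bbrbrbbbrrbr · max L 441/256 · min R 883/512 — 1765/1024
13 of 15 · bbrbrbbbrrbrr · max L 441/256 · min R 1765/1024 — 3529/2048
14 of 15 · bbrbrbbbrrbrrr · max L 441/256 · min R 3529/2048 — 7057/4096
15 of 15 · bbrbrbbbrrbrrrb · max L 7057/4096 · min R 3529/2048 — 14115/8192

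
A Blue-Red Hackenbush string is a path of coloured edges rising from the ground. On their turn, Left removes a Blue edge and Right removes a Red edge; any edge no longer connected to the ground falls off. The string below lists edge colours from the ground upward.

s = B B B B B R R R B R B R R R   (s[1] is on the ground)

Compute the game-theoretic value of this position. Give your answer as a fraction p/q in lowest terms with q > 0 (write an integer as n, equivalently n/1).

Prefix values for B B B B B R R R B R B R R R via {L|R} + simplicity:
edge 1 of 14 (B): { 0 | (no moves) } → 1
edge 2 of 14 (B): { 0, 1 | (no moves) } → 2
edge 3 of 14 (B): { 0, 1, 2 | (no moves) } → 3
edge 4 of 14 (B): { 0, 1, 2, 3 | (no moves) } → 4
edge 5 of 14 (B): { 0, 1, 2, 3, 4 | (no moves) } → 5
edge 6 of 14 (R): { 0, 1, 2, 3, 4 | 5 } → 9/2
edge 7 of 14 (R): { 0, 1, 2, 3, 4 | 9/2, 5 } → 17/4
edge 8 of 14 (R): { 0, 1, 2, 3, 4 | 17/4, 9/2, 5 } → 33/8
edge 9 of 14 (B): { 0, 1, 2, 3, 4, 33/8 | 17/4, 9/2, 5 } → 67/16
edge 10 of 14 (R): { 0, 1, 2, 3, 4, 33/8 | 67/16, 17/4, 9/2, 5 } → 133/32
edge 11 of 14 (B): { 0, 1, 2, 3, 4, 33/8, 133/32 | 67/16, 17/4, 9/2, 5 } → 267/64
edge 12 of 14 (R): { 0, 1, 2, 3, 4, 33/8, 133/32 | 267/64, 67/16, 17/4, 9/2, 5 } → 533/128
edge 13 of 14 (R): { 0, 1, 2, 3, 4, 33/8, 133/32 | 533/128, 267/64, 67/16, 17/4, 9/2, 5 } → 1065/256
edge 14 of 14 (R): { 0, 1, 2, 3, 4, 33/8, 133/32 | 1065/256, 533/128, 267/64, 67/16, 17/4, 9/2, 5 } → 2129/512

2129/512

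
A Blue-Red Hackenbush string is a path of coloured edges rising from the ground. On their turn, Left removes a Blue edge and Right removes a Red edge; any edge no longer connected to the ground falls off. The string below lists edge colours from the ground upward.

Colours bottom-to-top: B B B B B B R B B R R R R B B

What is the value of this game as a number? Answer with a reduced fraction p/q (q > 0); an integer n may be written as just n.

2951/512

Prefix values for B B B B B B R B B R R R R B B via {L|R} + simplicity:
step 1: add B to get B; options L={ 0 } R={ — } gives 1
step 2: add B to get BB; options L={ 0 1 } R={ — } gives 2
step 3: add B to get BBB; options L={ 0 1 2 } R={ — } gives 3
step 4: add B to get BBBB; options L={ 0 1 2 3 } R={ — } gives 4
step 5: add B to get BBBBB; options L={ 0 1 2 3 4 } R={ — } gives 5
step 6: add B to get BBBBBB; options L={ 0 1 2 3 4 5 } R={ — } gives 6
step 7: add R to get BBBBBBR; options L={ 0 1 2 3 4 5 } R={ 6 } gives 11/2
step 8: add B to get BBBBBBRB; options L={ 0 1 2 3 4 5 11/2 } R={ 6 } gives 23/4
step 9: add B to get BBBBBBRBB; options L={ 0 1 2 3 4 5 11/2 23/4 } R={ 6 } gives 47/8
step 10: add R to get BBBBBBRBBR; options L={ 0 1 2 3 4 5 11/2 23/4 } R={ 47/8 6 } gives 93/16
step 11: add R to get BBBBBBRBBRR; options L={ 0 1 2 3 4 5 11/2 23/4 } R={ 93/16 47/8 6 } gives 185/32
step 12: add R to get BBBBBBRBBRRR; options L={ 0 1 2 3 4 5 11/2 23/4 } R={ 185/32 93/16 47/8 6 } gives 369/64
step 13: add R to get BBBBBBRBBRRRR; options L={ 0 1 2 3 4 5 11/2 23/4 } R={ 369/64 185/32 93/16 47/8 6 } gives 737/128
step 14: add B to get BBBBBBRBBRRRRB; options L={ 0 1 2 3 4 5 11/2 23/4 737/128 } R={ 369/64 185/32 93/16 47/8 6 } gives 1475/256
step 15: add B to get BBBBBBRBBRRRRBB; options L={ 0 1 2 3 4 5 11/2 23/4 737/128 1475/256 } R={ 369/64 185/32 93/16 47/8 6 } gives 2951/512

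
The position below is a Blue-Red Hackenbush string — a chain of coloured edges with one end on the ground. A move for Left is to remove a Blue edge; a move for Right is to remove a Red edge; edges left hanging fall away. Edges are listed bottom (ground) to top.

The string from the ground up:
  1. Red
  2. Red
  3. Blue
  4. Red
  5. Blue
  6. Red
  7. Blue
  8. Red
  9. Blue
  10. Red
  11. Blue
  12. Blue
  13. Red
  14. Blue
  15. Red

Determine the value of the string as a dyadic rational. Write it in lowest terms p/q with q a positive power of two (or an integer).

Prefix values for Red Red Blue Red Blue Red Blue Red Blue Red Blue Blue Red Blue Red via {L|R} + simplicity:
edge 1 of 15 (Red): { — | 0 } so -1
edge 2 of 15 (Red): { — | -1; 0 } so -2
edge 3 of 15 (Blue): { -2 | -1; 0 } so -3/2
edge 4 of 15 (Red): { -2 | -3/2; -1; 0 } so -7/4
edge 5 of 15 (Blue): { -2; -7/4 | -3/2; -1; 0 } so -13/8
edge 6 of 15 (Red): { -2; -7/4 | -13/8; -3/2; -1; 0 } so -27/16
edge 7 of 15 (Blue): { -2; -7/4; -27/16 | -13/8; -3/2; -1; 0 } so -53/32
edge 8 of 15 (Red): { -2; -7/4; -27/16 | -53/32; -13/8; -3/2; -1; 0 } so -107/64
edge 9 of 15 (Blue): { -2; -7/4; -27/16; -107/64 | -53/32; -13/8; -3/2; -1; 0 } so -213/128
edge 10 of 15 (Red): { -2; -7/4; -27/16; -107/64 | -213/128; -53/32; -13/8; -3/2; -1; 0 } so -427/256
edge 11 of 15 (Blue): { -2; -7/4; -27/16; -107/64; -427/256 | -213/128; -53/32; -13/8; -3/2; -1; 0 } so -853/512
edge 12 of 15 (Blue): { -2; -7/4; -27/16; -107/64; -427/256; -853/512 | -213/128; -53/32; -13/8; -3/2; -1; 0 } so -1705/1024
edge 13 of 15 (Red): { -2; -7/4; -27/16; -107/64; -427/256; -853/512 | -1705/1024; -213/128; -53/32; -13/8; -3/2; -1; 0 } so -3411/2048
edge 14 of 15 (Blue): { -2; -7/4; -27/16; -107/64; -427/256; -853/512; -3411/2048 | -1705/1024; -213/128; -53/32; -13/8; -3/2; -1; 0 } so -6821/4096
edge 15 of 15 (Red): { -2; -7/4; -27/16; -107/64; -427/256; -853/512; -3411/2048 | -6821/4096; -1705/1024; -213/128; -53/32; -13/8; -3/2; -1; 0 } so -13643/8192

-13643/8192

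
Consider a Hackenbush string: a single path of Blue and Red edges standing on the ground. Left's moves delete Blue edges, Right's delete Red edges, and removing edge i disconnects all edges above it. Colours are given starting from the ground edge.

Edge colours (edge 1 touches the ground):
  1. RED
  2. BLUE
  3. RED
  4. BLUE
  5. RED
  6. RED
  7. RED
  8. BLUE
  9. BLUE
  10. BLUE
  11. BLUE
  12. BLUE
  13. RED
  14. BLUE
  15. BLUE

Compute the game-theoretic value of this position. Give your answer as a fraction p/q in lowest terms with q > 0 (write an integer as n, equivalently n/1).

-11785/16384

Prefix values for RED BLUE RED BLUE RED RED RED BLUE BLUE BLUE BLUE BLUE RED BLUE BLUE via {L|R} + simplicity:
G_1 [R]  L=[—]  R=[0]  ⇒ -1
G_2 [RB]  L=[-1]  R=[0]  ⇒ -1/2
G_3 [RBR]  L=[-1]  R=[-1/2 0]  ⇒ -3/4
G_4 [RBRB]  L=[-1 -3/4]  R=[-1/2 0]  ⇒ -5/8
G_5 [RBRBR]  L=[-1 -3/4]  R=[-5/8 -1/2 0]  ⇒ -11/16
G_6 [RBRBRR]  L=[-1 -3/4]  R=[-11/16 -5/8 -1/2 0]  ⇒ -23/32
G_7 [RBRBRRR]  L=[-1 -3/4]  R=[-23/32 -11/16 -5/8 -1/2 0]  ⇒ -47/64
G_8 [RBRBRRRB]  L=[-1 -3/4 -47/64]  R=[-23/32 -11/16 -5/8 -1/2 0]  ⇒ -93/128
G_9 [RBRBRRRBB]  L=[-1 -3/4 -47/64 -93/128]  R=[-23/32 -11/16 -5/8 -1/2 0]  ⇒ -185/256
G_10 [RBRBRRRBBB]  L=[-1 -3/4 -47/64 -93/128 -185/256]  R=[-23/32 -11/16 -5/8 -1/2 0]  ⇒ -369/512
G_11 [RBRBRRRBBBB]  L=[-1 -3/4 -47/64 -93/128 -185/256 -369/512]  R=[-23/32 -11/16 -5/8 -1/2 0]  ⇒ -737/1024
G_12 [RBRBRRRBBBBB]  L=[-1 -3/4 -47/64 -93/128 -185/256 -369/512 -737/1024]  R=[-23/32 -11/16 -5/8 -1/2 0]  ⇒ -1473/2048
G_13 [RBRBRRRBBBBBR]  L=[-1 -3/4 -47/64 -93/128 -185/256 -369/512 -737/1024]  R=[-1473/2048 -23/32 -11/16 -5/8 -1/2 0]  ⇒ -2947/4096
G_14 [RBRBRRRBBBBBRB]  L=[-1 -3/4 -47/64 -93/128 -185/256 -369/512 -737/1024 -2947/4096]  R=[-1473/2048 -23/32 -11/16 -5/8 -1/2 0]  ⇒ -5893/8192
G_15 [RBRBRRRBBBBBRBB]  L=[-1 -3/4 -47/64 -93/128 -185/256 -369/512 -737/1024 -2947/4096 -5893/8192]  R=[-1473/2048 -23/32 -11/16 -5/8 -1/2 0]  ⇒ -11785/16384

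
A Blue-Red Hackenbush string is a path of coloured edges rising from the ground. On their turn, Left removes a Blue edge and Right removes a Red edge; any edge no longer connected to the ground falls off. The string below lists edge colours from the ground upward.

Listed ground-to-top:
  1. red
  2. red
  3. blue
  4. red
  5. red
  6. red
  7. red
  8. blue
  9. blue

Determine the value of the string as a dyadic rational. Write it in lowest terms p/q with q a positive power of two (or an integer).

r: Left { (no moves) }, Right { 0 } → simplest -1
rr: Left { (no moves) }, Right { -1; 0 } → simplest -2
rrb: Left { -2 }, Right { -1; 0 } → simplest -3/2
rrbr: Left { -2 }, Right { -3/2; -1; 0 } → simplest -7/4
rrbrr: Left { -2 }, Right { -7/4; -3/2; -1; 0 } → simplest -15/8
rrbrrr: Left { -2 }, Right { -15/8; -7/4; -3/2; -1; 0 } → simplest -31/16
rrbrrrr: Left { -2 }, Right { -31/16; -15/8; -7/4; -3/2; -1; 0 } → simplest -63/32
rrbrrrrb: Left { -2; -63/32 }, Right { -31/16; -15/8; -7/4; -3/2; -1; 0 } → simplest -125/64
rrbrrrrbb: Left { -2; -63/32; -125/64 }, Right { -31/16; -15/8; -7/4; -3/2; -1; 0 } → simplest -249/128

-249/128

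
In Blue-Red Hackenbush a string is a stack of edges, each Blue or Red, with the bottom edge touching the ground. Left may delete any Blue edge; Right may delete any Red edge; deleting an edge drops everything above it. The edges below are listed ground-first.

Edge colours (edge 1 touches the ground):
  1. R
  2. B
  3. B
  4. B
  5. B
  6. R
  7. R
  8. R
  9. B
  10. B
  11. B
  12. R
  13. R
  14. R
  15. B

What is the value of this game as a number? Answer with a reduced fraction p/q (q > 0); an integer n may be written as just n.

-1821/16384

value(R) = { — | 0 } ⇒ -1
value(RB) = { -1 | 0 } ⇒ -1/2
value(RBB) = { -1 -1/2 | 0 } ⇒ -1/4
value(RBBB) = { -1 -1/2 -1/4 | 0 } ⇒ -1/8
value(RBBBB) = { -1 -1/2 -1/4 -1/8 | 0 } ⇒ -1/16
value(RBBBBR) = { -1 -1/2 -1/4 -1/8 | -1/16 0 } ⇒ -3/32
value(RBBBBRR) = { -1 -1/2 -1/4 -1/8 | -3/32 -1/16 0 } ⇒ -7/64
value(RBBBBRRR) = { -1 -1/2 -1/4 -1/8 | -7/64 -3/32 -1/16 0 } ⇒ -15/128
value(RBBBBRRRB) = { -1 -1/2 -1/4 -1/8 -15/128 | -7/64 -3/32 -1/16 0 } ⇒ -29/256
value(RBBBBRRRBB) = { -1 -1/2 -1/4 -1/8 -15/128 -29/256 | -7/64 -3/32 -1/16 0 } ⇒ -57/512
value(RBBBBRRRBBB) = { -1 -1/2 -1/4 -1/8 -15/128 -29/256 -57/512 | -7/64 -3/32 -1/16 0 } ⇒ -113/1024
value(RBBBBRRRBBBR) = { -1 -1/2 -1/4 -1/8 -15/128 -29/256 -57/512 | -113/1024 -7/64 -3/32 -1/16 0 } ⇒ -227/2048
value(RBBBBRRRBBBRR) = { -1 -1/2 -1/4 -1/8 -15/128 -29/256 -57/512 | -227/2048 -113/1024 -7/64 -3/32 -1/16 0 } ⇒ -455/4096
value(RBBBBRRRBBBRRR) = { -1 -1/2 -1/4 -1/8 -15/128 -29/256 -57/512 | -455/4096 -227/2048 -113/1024 -7/64 -3/32 -1/16 0 } ⇒ -911/8192
value(RBBBBRRRBBBRRRB) = { -1 -1/2 -1/4 -1/8 -15/128 -29/256 -57/512 -911/8192 | -455/4096 -227/2048 -113/1024 -7/64 -3/32 -1/16 0 } ⇒ -1821/16384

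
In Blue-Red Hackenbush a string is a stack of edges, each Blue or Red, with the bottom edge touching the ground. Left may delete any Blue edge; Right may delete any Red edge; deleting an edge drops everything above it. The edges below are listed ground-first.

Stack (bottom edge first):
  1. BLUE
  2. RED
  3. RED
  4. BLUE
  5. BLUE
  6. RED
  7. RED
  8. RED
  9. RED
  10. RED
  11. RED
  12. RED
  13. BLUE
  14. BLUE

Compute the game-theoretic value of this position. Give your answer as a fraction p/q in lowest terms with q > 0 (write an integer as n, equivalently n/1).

Prefix values for BLUE RED RED BLUE BLUE RED RED RED RED RED RED RED BLUE BLUE via {L|R} + simplicity:
val_1 [B]  L=[0]  R=[]  so 1
val_2 [BR]  L=[0]  R=[1]  so 1/2
val_3 [BRR]  L=[0]  R=[1/2, 1]  so 1/4
val_4 [BRRB]  L=[0, 1/4]  R=[1/2, 1]  so 3/8
val_5 [BRRBB]  L=[0, 1/4, 3/8]  R=[1/2, 1]  so 7/16
val_6 [BRRBBR]  L=[0, 1/4, 3/8]  R=[7/16, 1/2, 1]  so 13/32
val_7 [BRRBBRR]  L=[0, 1/4, 3/8]  R=[13/32, 7/16, 1/2, 1]  so 25/64
val_8 [BRRBBRRR]  L=[0, 1/4, 3/8]  R=[25/64, 13/32, 7/16, 1/2, 1]  so 49/128
val_9 [BRRBBRRRR]  L=[0, 1/4, 3/8]  R=[49/128, 25/64, 13/32, 7/16, 1/2, 1]  so 97/256
val_10 [BRRBBRRRRR]  L=[0, 1/4, 3/8]  R=[97/256, 49/128, 25/64, 13/32, 7/16, 1/2, 1]  so 193/512
val_11 [BRRBBRRRRRR]  L=[0, 1/4, 3/8]  R=[193/512, 97/256, 49/128, 25/64, 13/32, 7/16, 1/2, 1]  so 385/1024
val_12 [BRRBBRRRRRRR]  L=[0, 1/4, 3/8]  R=[385/1024, 193/512, 97/256, 49/128, 25/64, 13/32, 7/16, 1/2, 1]  so 769/2048
val_13 [BRRBBRRRRRRRB]  L=[0, 1/4, 3/8, 769/2048]  R=[385/1024, 193/512, 97/256, 49/128, 25/64, 13/32, 7/16, 1/2, 1]  so 1539/4096
val_14 [BRRBBRRRRRRRBB]  L=[0, 1/4, 3/8, 769/2048, 1539/4096]  R=[385/1024, 193/512, 97/256, 49/128, 25/64, 13/32, 7/16, 1/2, 1]  so 3079/8192

3079/8192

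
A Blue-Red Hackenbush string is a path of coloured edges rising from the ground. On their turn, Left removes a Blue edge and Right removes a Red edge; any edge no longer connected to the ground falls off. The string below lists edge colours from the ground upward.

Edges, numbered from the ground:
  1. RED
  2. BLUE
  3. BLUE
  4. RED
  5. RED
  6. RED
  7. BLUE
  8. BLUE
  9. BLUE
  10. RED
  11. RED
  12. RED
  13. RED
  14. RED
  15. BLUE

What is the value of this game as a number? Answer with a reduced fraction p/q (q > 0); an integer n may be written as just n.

-7293/16384

R: Left { ∅ }, Right { 0 } gives simplest -1
RB: Left { -1 }, Right { 0 } gives simplest -1/2
RBB: Left { -1; -1/2 }, Right { 0 } gives simplest -1/4
RBBR: Left { -1; -1/2 }, Right { -1/4; 0 } gives simplest -3/8
RBBRR: Left { -1; -1/2 }, Right { -3/8; -1/4; 0 } gives simplest -7/16
RBBRRR: Left { -1; -1/2 }, Right { -7/16; -3/8; -1/4; 0 } gives simplest -15/32
RBBRRRB: Left { -1; -1/2; -15/32 }, Right { -7/16; -3/8; -1/4; 0 } gives simplest -29/64
RBBRRRBB: Left { -1; -1/2; -15/32; -29/64 }, Right { -7/16; -3/8; -1/4; 0 } gives simplest -57/128
RBBRRRBBB: Left { -1; -1/2; -15/32; -29/64; -57/128 }, Right { -7/16; -3/8; -1/4; 0 } gives simplest -113/256
RBBRRRBBBR: Left { -1; -1/2; -15/32; -29/64; -57/128 }, Right { -113/256; -7/16; -3/8; -1/4; 0 } gives simplest -227/512
RBBRRRBBBRR: Left { -1; -1/2; -15/32; -29/64; -57/128 }, Right { -227/512; -113/256; -7/16; -3/8; -1/4; 0 } gives simplest -455/1024
RBBRRRBBBRRR: Left { -1; -1/2; -15/32; -29/64; -57/128 }, Right { -455/1024; -227/512; -113/256; -7/16; -3/8; -1/4; 0 } gives simplest -911/2048
RBBRRRBBBRRRR: Left { -1; -1/2; -15/32; -29/64; -57/128 }, Right { -911/2048; -455/1024; -227/512; -113/256; -7/16; -3/8; -1/4; 0 } gives simplest -1823/4096
RBBRRRBBBRRRRR: Left { -1; -1/2; -15/32; -29/64; -57/128 }, Right { -1823/4096; -911/2048; -455/1024; -227/512; -113/256; -7/16; -3/8; -1/4; 0 } gives simplest -3647/8192
RBBRRRBBBRRRRRB: Left { -1; -1/2; -15/32; -29/64; -57/128; -3647/8192 }, Right { -1823/4096; -911/2048; -455/1024; -227/512; -113/256; -7/16; -3/8; -1/4; 0 } gives simplest -7293/16384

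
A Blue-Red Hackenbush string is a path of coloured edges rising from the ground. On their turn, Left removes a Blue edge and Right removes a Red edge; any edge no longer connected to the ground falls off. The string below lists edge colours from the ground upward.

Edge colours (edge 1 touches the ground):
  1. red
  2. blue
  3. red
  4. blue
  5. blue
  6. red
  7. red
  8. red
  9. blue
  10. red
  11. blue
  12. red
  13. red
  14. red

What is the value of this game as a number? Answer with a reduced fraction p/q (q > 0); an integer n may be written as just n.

Recurse on prefixes of the 14-edge string red blue red blue blue red red red blue red blue red red red:
edge 1 of 14 (red): { none | 0 } gives -1
edge 2 of 14 (blue): { -1 | 0 } gives -1/2
edge 3 of 14 (red): { -1 | -1/2, 0 } gives -3/4
edge 4 of 14 (blue): { -1, -3/4 | -1/2, 0 } gives -5/8
edge 5 of 14 (blue): { -1, -3/4, -5/8 | -1/2, 0 } gives -9/16
edge 6 of 14 (red): { -1, -3/4, -5/8 | -9/16, -1/2, 0 } gives -19/32
edge 7 of 14 (red): { -1, -3/4, -5/8 | -19/32, -9/16, -1/2, 0 } gives -39/64
edge 8 of 14 (red): { -1, -3/4, -5/8 | -39/64, -19/32, -9/16, -1/2, 0 } gives -79/128
edge 9 of 14 (blue): { -1, -3/4, -5/8, -79/128 | -39/64, -19/32, -9/16, -1/2, 0 } gives -157/256
edge 10 of 14 (red): { -1, -3/4, -5/8, -79/128 | -157/256, -39/64, -19/32, -9/16, -1/2, 0 } gives -315/512
edge 11 of 14 (blue): { -1, -3/4, -5/8, -79/128, -315/512 | -157/256, -39/64, -19/32, -9/16, -1/2, 0 } gives -629/1024
edge 12 of 14 (red): { -1, -3/4, -5/8, -79/128, -315/512 | -629/1024, -157/256, -39/64, -19/32, -9/16, -1/2, 0 } gives -1259/2048
edge 13 of 14 (red): { -1, -3/4, -5/8, -79/128, -315/512 | -1259/2048, -629/1024, -157/256, -39/64, -19/32, -9/16, -1/2, 0 } gives -2519/4096
edge 14 of 14 (red): { -1, -3/4, -5/8, -79/128, -315/512 | -2519/4096, -1259/2048, -629/1024, -157/256, -39/64, -19/32, -9/16, -1/2, 0 } gives -5039/8192

-5039/8192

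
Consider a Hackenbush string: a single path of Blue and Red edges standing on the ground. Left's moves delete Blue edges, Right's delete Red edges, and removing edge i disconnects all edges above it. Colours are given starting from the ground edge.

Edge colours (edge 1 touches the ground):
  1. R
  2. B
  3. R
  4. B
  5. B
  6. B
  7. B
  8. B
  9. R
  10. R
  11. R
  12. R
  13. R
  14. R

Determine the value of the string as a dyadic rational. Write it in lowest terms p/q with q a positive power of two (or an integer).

value(R) = { (no moves) | 0 } → -1
value(RB) = { -1 | 0 } → -1/2
value(RBR) = { -1 | -1/2; 0 } → -3/4
value(RBRB) = { -1; -3/4 | -1/2; 0 } → -5/8
value(RBRBB) = { -1; -3/4; -5/8 | -1/2; 0 } → -9/16
value(RBRBBB) = { -1; -3/4; -5/8; -9/16 | -1/2; 0 } → -17/32
value(RBRBBBB) = { -1; -3/4; -5/8; -9/16; -17/32 | -1/2; 0 } → -33/64
value(RBRBBBBB) = { -1; -3/4; -5/8; -9/16; -17/32; -33/64 | -1/2; 0 } → -65/128
value(RBRBBBBBR) = { -1; -3/4; -5/8; -9/16; -17/32; -33/64 | -65/128; -1/2; 0 } → -131/256
value(RBRBBBBBRR) = { -1; -3/4; -5/8; -9/16; -17/32; -33/64 | -131/256; -65/128; -1/2; 0 } → -263/512
value(RBRBBBBBRRR) = { -1; -3/4; -5/8; -9/16; -17/32; -33/64 | -263/512; -131/256; -65/128; -1/2; 0 } → -527/1024
value(RBRBBBBBRRRR) = { -1; -3/4; -5/8; -9/16; -17/32; -33/64 | -527/1024; -263/512; -131/256; -65/128; -1/2; 0 } → -1055/2048
value(RBRBBBBBRRRRR) = { -1; -3/4; -5/8; -9/16; -17/32; -33/64 | -1055/2048; -527/1024; -263/512; -131/256; -65/128; -1/2; 0 } → -2111/4096
value(RBRBBBBBRRRRRR) = { -1; -3/4; -5/8; -9/16; -17/32; -33/64 | -2111/4096; -1055/2048; -527/1024; -263/512; -131/256; -65/128; -1/2; 0 } → -4223/8192

-4223/8192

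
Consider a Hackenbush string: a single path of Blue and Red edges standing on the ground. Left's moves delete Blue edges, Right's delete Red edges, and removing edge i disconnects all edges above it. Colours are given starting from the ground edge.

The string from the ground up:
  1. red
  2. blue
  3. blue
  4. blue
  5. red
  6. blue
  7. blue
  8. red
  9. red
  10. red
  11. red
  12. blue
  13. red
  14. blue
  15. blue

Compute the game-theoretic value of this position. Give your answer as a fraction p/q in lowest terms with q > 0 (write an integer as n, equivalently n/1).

r: Left { ∅ }, Right { 0 } = simplest -1
rb: Left { -1 }, Right { 0 } = simplest -1/2
rbb: Left { -1, -1/2 }, Right { 0 } = simplest -1/4
rbbb: Left { -1, -1/2, -1/4 }, Right { 0 } = simplest -1/8
rbbbr: Left { -1, -1/2, -1/4 }, Right { -1/8, 0 } = simplest -3/16
rbbbrb: Left { -1, -1/2, -1/4, -3/16 }, Right { -1/8, 0 } = simplest -5/32
rbbbrbb: Left { -1, -1/2, -1/4, -3/16, -5/32 }, Right { -1/8, 0 } = simplest -9/64
rbbbrbbr: Left { -1, -1/2, -1/4, -3/16, -5/32 }, Right { -9/64, -1/8, 0 } = simplest -19/128
rbbbrbbrr: Left { -1, -1/2, -1/4, -3/16, -5/32 }, Right { -19/128, -9/64, -1/8, 0 } = simplest -39/256
rbbbrbbrrr: Left { -1, -1/2, -1/4, -3/16, -5/32 }, Right { -39/256, -19/128, -9/64, -1/8, 0 } = simplest -79/512
rbbbrbbrrrr: Left { -1, -1/2, -1/4, -3/16, -5/32 }, Right { -79/512, -39/256, -19/128, -9/64, -1/8, 0 } = simplest -159/1024
rbbbrbbrrrrb: Left { -1, -1/2, -1/4, -3/16, -5/32, -159/1024 }, Right { -79/512, -39/256, -19/128, -9/64, -1/8, 0 } = simplest -317/2048
rbbbrbbrrrrbr: Left { -1, -1/2, -1/4, -3/16, -5/32, -159/1024 }, Right { -317/2048, -79/512, -39/256, -19/128, -9/64, -1/8, 0 } = simplest -635/4096
rbbbrbbrrrrbrb: Left { -1, -1/2, -1/4, -3/16, -5/32, -159/1024, -635/4096 }, Right { -317/2048, -79/512, -39/256, -19/128, -9/64, -1/8, 0 } = simplest -1269/8192
rbbbrbbrrrrbrbb: Left { -1, -1/2, -1/4, -3/16, -5/32, -159/1024, -635/4096, -1269/8192 }, Right { -317/2048, -79/512, -39/256, -19/128, -9/64, -1/8, 0 } = simplest -2537/16384

-2537/16384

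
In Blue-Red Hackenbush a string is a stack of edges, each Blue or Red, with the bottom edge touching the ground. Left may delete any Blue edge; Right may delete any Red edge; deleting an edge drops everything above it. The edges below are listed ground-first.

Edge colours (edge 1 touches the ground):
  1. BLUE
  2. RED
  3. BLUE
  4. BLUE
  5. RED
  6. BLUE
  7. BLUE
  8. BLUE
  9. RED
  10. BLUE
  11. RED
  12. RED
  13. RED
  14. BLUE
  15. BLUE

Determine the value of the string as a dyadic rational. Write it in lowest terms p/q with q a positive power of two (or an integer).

step 1: add BLUE to get B; options L={ 0 } R={ (no moves) } ⇒ 1
step 2: add RED to get BR; options L={ 0 } R={ 1 } ⇒ 1/2
step 3: add BLUE to get BRB; options L={ 0,1/2 } R={ 1 } ⇒ 3/4
step 4: add BLUE to get BRBB; options L={ 0,1/2,3/4 } R={ 1 } ⇒ 7/8
step 5: add RED to get BRBBR; options L={ 0,1/2,3/4 } R={ 7/8,1 } ⇒ 13/16
step 6: add BLUE to get BRBBRB; options L={ 0,1/2,3/4,13/16 } R={ 7/8,1 } ⇒ 27/32
step 7: add BLUE to get BRBBRBB; options L={ 0,1/2,3/4,13/16,27/32 } R={ 7/8,1 } ⇒ 55/64
step 8: add BLUE to get BRBBRBBB; options L={ 0,1/2,3/4,13/16,27/32,55/64 } R={ 7/8,1 } ⇒ 111/128
step 9: add RED to get BRBBRBBBR; options L={ 0,1/2,3/4,13/16,27/32,55/64 } R={ 111/128,7/8,1 } ⇒ 221/256
step 10: add BLUE to get BRBBRBBBRB; options L={ 0,1/2,3/4,13/16,27/32,55/64,221/256 } R={ 111/128,7/8,1 } ⇒ 443/512
step 11: add RED to get BRBBRBBBRBR; options L={ 0,1/2,3/4,13/16,27/32,55/64,221/256 } R={ 443/512,111/128,7/8,1 } ⇒ 885/1024
step 12: add RED to get BRBBRBBBRBRR; options L={ 0,1/2,3/4,13/16,27/32,55/64,221/256 } R={ 885/1024,443/512,111/128,7/8,1 } ⇒ 1769/2048
step 13: add RED to get BRBBRBBBRBRRR; options L={ 0,1/2,3/4,13/16,27/32,55/64,221/256 } R={ 1769/2048,885/1024,443/512,111/128,7/8,1 } ⇒ 3537/4096
step 14: add BLUE to get BRBBRBBBRBRRRB; options L={ 0,1/2,3/4,13/16,27/32,55/64,221/256,3537/4096 } R={ 1769/2048,885/1024,443/512,111/128,7/8,1 } ⇒ 7075/8192
step 15: add BLUE to get BRBBRBBBRBRRRBB; options L={ 0,1/2,3/4,13/16,27/32,55/64,221/256,3537/4096,7075/8192 } R={ 1769/2048,885/1024,443/512,111/128,7/8,1 } ⇒ 14151/16384

14151/16384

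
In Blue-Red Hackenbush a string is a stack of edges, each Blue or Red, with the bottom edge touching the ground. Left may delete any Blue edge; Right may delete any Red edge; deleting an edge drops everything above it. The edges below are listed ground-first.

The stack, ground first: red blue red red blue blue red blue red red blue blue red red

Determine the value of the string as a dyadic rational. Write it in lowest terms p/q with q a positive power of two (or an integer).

1 of 14 · r · max L −∞ · min R 0 — -1
2 of 14 · rb · max L -1 · min R 0 — -1/2
3 of 14 · rbr · max L -1 · min R -1/2 — -3/4
4 of 14 · rbrr · max L -1 · min R -3/4 — -7/8
5 of 14 · rbrrb · max L -7/8 · min R -3/4 — -13/16
6 of 14 · rbrrbb · max L -13/16 · min R -3/4 — -25/32
7 of 14 · rbrrbbr · max L -13/16 · min R -25/32 — -51/64
8 of 14 · rbrrbbrb · max L -51/64 · min R -25/32 — -101/128
9 of 14 · rbrrbbrbr · max L -51/64 · min R -101/128 — -203/256
10 of 14 · rbrrbbrbrr · max L -51/64 · min R -203/256 — -407/512
11 of 14 · rbrrbbrbrrb · max L -407/512 · min R -203/256 — -813/1024
12 of 14 · rbrrbbrbrrbb · max L -813/1024 · min R -203/256 — -1625/2048
13 of 14 · rbrrbbrbrrbbr · max L -813/1024 · min R -1625/2048 — -3251/4096
14 of 14 · rbrrbbrbrrbbrr · max L -813/1024 · min R -3251/4096 — -6503/8192

-6503/8192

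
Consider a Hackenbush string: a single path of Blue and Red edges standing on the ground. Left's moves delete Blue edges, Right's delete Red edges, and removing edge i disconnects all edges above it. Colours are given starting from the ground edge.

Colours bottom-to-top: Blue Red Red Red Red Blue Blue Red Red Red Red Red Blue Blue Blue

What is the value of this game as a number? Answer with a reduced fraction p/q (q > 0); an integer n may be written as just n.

value_1 [B]  L=[0]  R=[—]  gives 1
value_2 [BR]  L=[0]  R=[1]  gives 1/2
value_3 [BRR]  L=[0]  R=[1/2, 1]  gives 1/4
value_4 [BRRR]  L=[0]  R=[1/4, 1/2, 1]  gives 1/8
value_5 [BRRRR]  L=[0]  R=[1/8, 1/4, 1/2, 1]  gives 1/16
value_6 [BRRRRB]  L=[0, 1/16]  R=[1/8, 1/4, 1/2, 1]  gives 3/32
value_7 [BRRRRBB]  L=[0, 1/16, 3/32]  R=[1/8, 1/4, 1/2, 1]  gives 7/64
value_8 [BRRRRBBR]  L=[0, 1/16, 3/32]  R=[7/64, 1/8, 1/4, 1/2, 1]  gives 13/128
value_9 [BRRRRBBRR]  L=[0, 1/16, 3/32]  R=[13/128, 7/64, 1/8, 1/4, 1/2, 1]  gives 25/256
value_10 [BRRRRBBRRR]  L=[0, 1/16, 3/32]  R=[25/256, 13/128, 7/64, 1/8, 1/4, 1/2, 1]  gives 49/512
value_11 [BRRRRBBRRRR]  L=[0, 1/16, 3/32]  R=[49/512, 25/256, 13/128, 7/64, 1/8, 1/4, 1/2, 1]  gives 97/1024
value_12 [BRRRRBBRRRRR]  L=[0, 1/16, 3/32]  R=[97/1024, 49/512, 25/256, 13/128, 7/64, 1/8, 1/4, 1/2, 1]  gives 193/2048
value_13 [BRRRRBBRRRRRB]  L=[0, 1/16, 3/32, 193/2048]  R=[97/1024, 49/512, 25/256, 13/128, 7/64, 1/8, 1/4, 1/2, 1]  gives 387/4096
value_14 [BRRRRBBRRRRRBB]  L=[0, 1/16, 3/32, 193/2048, 387/4096]  R=[97/1024, 49/512, 25/256, 13/128, 7/64, 1/8, 1/4, 1/2, 1]  gives 775/8192
value_15 [BRRRRBBRRRRRBBB]  L=[0, 1/16, 3/32, 193/2048, 387/4096, 775/8192]  R=[97/1024, 49/512, 25/256, 13/128, 7/64, 1/8, 1/4, 1/2, 1]  gives 1551/16384

1551/16384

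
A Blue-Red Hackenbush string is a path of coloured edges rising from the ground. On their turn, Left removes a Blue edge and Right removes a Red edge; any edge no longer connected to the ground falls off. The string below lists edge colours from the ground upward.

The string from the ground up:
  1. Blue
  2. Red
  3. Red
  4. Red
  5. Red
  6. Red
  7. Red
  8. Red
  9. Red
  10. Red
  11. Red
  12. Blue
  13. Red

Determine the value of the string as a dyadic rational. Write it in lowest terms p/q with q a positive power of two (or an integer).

5/4096

Recurse on prefixes of the 13-edge string Blue Red Red Red Red Red Red Red Red Red Red Blue Red:
step 1: add Blue to get B; options L={ 0 } R={ (no moves) } so 1
step 2: add Red to get BR; options L={ 0 } R={ 1 } so 1/2
step 3: add Red to get BRR; options L={ 0 } R={ 1/2; 1 } so 1/4
step 4: add Red to get BRRR; options L={ 0 } R={ 1/4; 1/2; 1 } so 1/8
step 5: add Red to get BRRRR; options L={ 0 } R={ 1/8; 1/4; 1/2; 1 } so 1/16
step 6: add Red to get BRRRRR; options L={ 0 } R={ 1/16; 1/8; 1/4; 1/2; 1 } so 1/32
step 7: add Red to get BRRRRRR; options L={ 0 } R={ 1/32; 1/16; 1/8; 1/4; 1/2; 1 } so 1/64
step 8: add Red to get BRRRRRRR; options L={ 0 } R={ 1/64; 1/32; 1/16; 1/8; 1/4; 1/2; 1 } so 1/128
step 9: add Red to get BRRRRRRRR; options L={ 0 } R={ 1/128; 1/64; 1/32; 1/16; 1/8; 1/4; 1/2; 1 } so 1/256
step 10: add Red to get BRRRRRRRRR; options L={ 0 } R={ 1/256; 1/128; 1/64; 1/32; 1/16; 1/8; 1/4; 1/2; 1 } so 1/512
step 11: add Red to get BRRRRRRRRRR; options L={ 0 } R={ 1/512; 1/256; 1/128; 1/64; 1/32; 1/16; 1/8; 1/4; 1/2; 1 } so 1/1024
step 12: add Blue to get BRRRRRRRRRRB; options L={ 0; 1/1024 } R={ 1/512; 1/256; 1/128; 1/64; 1/32; 1/16; 1/8; 1/4; 1/2; 1 } so 3/2048
step 13: add Red to get BRRRRRRRRRRBR; options L={ 0; 1/1024 } R={ 3/2048; 1/512; 1/256; 1/128; 1/64; 1/32; 1/16; 1/8; 1/4; 1/2; 1 } so 5/4096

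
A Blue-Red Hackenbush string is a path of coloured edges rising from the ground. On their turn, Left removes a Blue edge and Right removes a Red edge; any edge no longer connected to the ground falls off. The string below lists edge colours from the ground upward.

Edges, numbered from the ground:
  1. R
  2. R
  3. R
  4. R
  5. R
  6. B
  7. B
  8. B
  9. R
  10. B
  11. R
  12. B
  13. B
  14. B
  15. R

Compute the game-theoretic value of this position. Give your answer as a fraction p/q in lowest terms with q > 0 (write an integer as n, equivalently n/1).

-4259/1024

g_1 [R]  L=[none]  R=[0]  so -1
g_2 [RR]  L=[none]  R=[-1,0]  so -2
g_3 [RRR]  L=[none]  R=[-2,-1,0]  so -3
g_4 [RRRR]  L=[none]  R=[-3,-2,-1,0]  so -4
g_5 [RRRRR]  L=[none]  R=[-4,-3,-2,-1,0]  so -5
g_6 [RRRRRB]  L=[-5]  R=[-4,-3,-2,-1,0]  so -9/2
g_7 [RRRRRBB]  L=[-5,-9/2]  R=[-4,-3,-2,-1,0]  so -17/4
g_8 [RRRRRBBB]  L=[-5,-9/2,-17/4]  R=[-4,-3,-2,-1,0]  so -33/8
g_9 [RRRRRBBBR]  L=[-5,-9/2,-17/4]  R=[-33/8,-4,-3,-2,-1,0]  so -67/16
g_10 [RRRRRBBBRB]  L=[-5,-9/2,-17/4,-67/16]  R=[-33/8,-4,-3,-2,-1,0]  so -133/32
g_11 [RRRRRBBBRBR]  L=[-5,-9/2,-17/4,-67/16]  R=[-133/32,-33/8,-4,-3,-2,-1,0]  so -267/64
g_12 [RRRRRBBBRBRB]  L=[-5,-9/2,-17/4,-67/16,-267/64]  R=[-133/32,-33/8,-4,-3,-2,-1,0]  so -533/128
g_13 [RRRRRBBBRBRBB]  L=[-5,-9/2,-17/4,-67/16,-267/64,-533/128]  R=[-133/32,-33/8,-4,-3,-2,-1,0]  so -1065/256
g_14 [RRRRRBBBRBRBBB]  L=[-5,-9/2,-17/4,-67/16,-267/64,-533/128,-1065/256]  R=[-133/32,-33/8,-4,-3,-2,-1,0]  so -2129/512
g_15 [RRRRRBBBRBRBBBR]  L=[-5,-9/2,-17/4,-67/16,-267/64,-533/128,-1065/256]  R=[-2129/512,-133/32,-33/8,-4,-3,-2,-1,0]  so -4259/1024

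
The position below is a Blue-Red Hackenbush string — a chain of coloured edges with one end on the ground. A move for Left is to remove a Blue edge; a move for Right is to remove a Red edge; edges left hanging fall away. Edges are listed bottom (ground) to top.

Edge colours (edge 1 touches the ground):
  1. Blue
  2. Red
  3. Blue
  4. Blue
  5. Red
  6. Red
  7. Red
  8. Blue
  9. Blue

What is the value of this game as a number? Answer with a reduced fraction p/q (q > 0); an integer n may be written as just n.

199/256

Build val(s[:k]) for k = 1..9, string s = Blue Red Blue Blue Red Red Red Blue Blue.
1 of 9 · B · max L 0 · min R +∞ ⇒ 1
2 of 9 · BR · max L 0 · min R 1 ⇒ 1/2
3 of 9 · BRB · max L 1/2 · min R 1 ⇒ 3/4
4 of 9 · BRBB · max L 3/4 · min R 1 ⇒ 7/8
5 of 9 · BRBBR · max L 3/4 · min R 7/8 ⇒ 13/16
6 of 9 · BRBBRR · max L 3/4 · min R 13/16 ⇒ 25/32
7 of 9 · BRBBRRR · max L 3/4 · min R 25/32 ⇒ 49/64
8 of 9 · BRBBRRRB · max L 49/64 · min R 25/32 ⇒ 99/128
9 of 9 · BRBBRRRBB · max L 99/128 · min R 25/32 ⇒ 199/256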